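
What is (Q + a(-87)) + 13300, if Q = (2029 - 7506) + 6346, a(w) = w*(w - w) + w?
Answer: 14082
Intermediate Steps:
a(w) = w (a(w) = w*0 + w = 0 + w = w)
Q = 869 (Q = -5477 + 6346 = 869)
(Q + a(-87)) + 13300 = (869 - 87) + 13300 = 782 + 13300 = 14082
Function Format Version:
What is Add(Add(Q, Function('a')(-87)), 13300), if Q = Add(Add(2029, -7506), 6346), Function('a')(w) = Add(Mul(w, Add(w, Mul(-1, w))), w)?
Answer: 14082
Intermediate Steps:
Function('a')(w) = w (Function('a')(w) = Add(Mul(w, 0), w) = Add(0, w) = w)
Q = 869 (Q = Add(-5477, 6346) = 869)
Add(Add(Q, Function('a')(-87)), 13300) = Add(Add(869, -87), 13300) = Add(782, 13300) = 14082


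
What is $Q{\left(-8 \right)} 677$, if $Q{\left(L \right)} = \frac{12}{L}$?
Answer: $- \frac{2031}{2} \approx -1015.5$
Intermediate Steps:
$Q{\left(-8 \right)} 677 = \frac{12}{-8} \cdot 677 = 12 \left(- \frac{1}{8}\right) 677 = \left(- \frac{3}{2}\right) 677 = - \frac{2031}{2}$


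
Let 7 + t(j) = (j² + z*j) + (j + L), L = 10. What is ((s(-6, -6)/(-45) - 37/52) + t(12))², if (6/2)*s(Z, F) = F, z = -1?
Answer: 117250771561/5475600 ≈ 21413.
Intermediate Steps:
s(Z, F) = F/3
t(j) = 3 + j² (t(j) = -7 + ((j² - j) + (j + 10)) = -7 + ((j² - j) + (10 + j)) = -7 + (10 + j²) = 3 + j²)
((s(-6, -6)/(-45) - 37/52) + t(12))² = ((((⅓)*(-6))/(-45) - 37/52) + (3 + 12²))² = ((-2*(-1/45) - 37*1/52) + (3 + 144))² = ((2/45 - 37/52) + 147)² = (-1561/2340 + 147)² = (342419/2340)² = 117250771561/5475600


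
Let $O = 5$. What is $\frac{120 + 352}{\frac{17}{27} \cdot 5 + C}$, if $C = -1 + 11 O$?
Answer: $\frac{12744}{1543} \approx 8.2592$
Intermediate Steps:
$C = 54$ ($C = -1 + 11 \cdot 5 = -1 + 55 = 54$)
$\frac{120 + 352}{\frac{17}{27} \cdot 5 + C} = \frac{120 + 352}{\frac{17}{27} \cdot 5 + 54} = \frac{472}{17 \cdot \frac{1}{27} \cdot 5 + 54} = \frac{472}{\frac{17}{27} \cdot 5 + 54} = \frac{472}{\frac{85}{27} + 54} = \frac{472}{\frac{1543}{27}} = 472 \cdot \frac{27}{1543} = \frac{12744}{1543}$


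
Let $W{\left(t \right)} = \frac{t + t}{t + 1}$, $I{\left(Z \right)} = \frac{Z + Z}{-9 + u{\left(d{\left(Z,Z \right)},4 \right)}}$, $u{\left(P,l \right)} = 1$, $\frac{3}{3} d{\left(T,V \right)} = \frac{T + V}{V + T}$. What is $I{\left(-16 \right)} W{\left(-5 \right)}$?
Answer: $10$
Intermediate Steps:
$d{\left(T,V \right)} = 1$ ($d{\left(T,V \right)} = \frac{T + V}{V + T} = \frac{T + V}{T + V} = 1$)
$I{\left(Z \right)} = - \frac{Z}{4}$ ($I{\left(Z \right)} = \frac{Z + Z}{-9 + 1} = \frac{2 Z}{-8} = 2 Z \left(- \frac{1}{8}\right) = - \frac{Z}{4}$)
$W{\left(t \right)} = \frac{2 t}{1 + t}$
$I{\left(-16 \right)} W{\left(-5 \right)} = \left(- \frac{1}{4}\right) \left(-16\right) 2 \left(-5\right) \frac{1}{1 - 5} = 4 \cdot 2 \left(-5\right) \frac{1}{-4} = 4 \cdot 2 \left(-5\right) \left(- \frac{1}{4}\right) = 4 \cdot \frac{5}{2} = 10$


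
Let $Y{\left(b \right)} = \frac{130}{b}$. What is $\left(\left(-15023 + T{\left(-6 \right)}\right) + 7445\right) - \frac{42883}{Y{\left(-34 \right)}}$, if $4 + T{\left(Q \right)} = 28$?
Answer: $\frac{238001}{65} \approx 3661.6$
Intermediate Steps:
$T{\left(Q \right)} = 24$ ($T{\left(Q \right)} = -4 + 28 = 24$)
$\left(\left(-15023 + T{\left(-6 \right)}\right) + 7445\right) - \frac{42883}{Y{\left(-34 \right)}} = \left(\left(-15023 + 24\right) + 7445\right) - \frac{42883}{130 \frac{1}{-34}} = \left(-14999 + 7445\right) - \frac{42883}{130 \left(- \frac{1}{34}\right)} = -7554 - \frac{42883}{- \frac{65}{17}} = -7554 - - \frac{729011}{65} = -7554 + \frac{729011}{65} = \frac{238001}{65}$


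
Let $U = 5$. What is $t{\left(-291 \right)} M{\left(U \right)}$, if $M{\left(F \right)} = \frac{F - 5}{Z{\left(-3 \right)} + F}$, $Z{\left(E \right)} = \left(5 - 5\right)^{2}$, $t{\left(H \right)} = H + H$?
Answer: $0$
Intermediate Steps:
$t{\left(H \right)} = 2 H$
$Z{\left(E \right)} = 0$ ($Z{\left(E \right)} = 0^{2} = 0$)
$M{\left(F \right)} = \frac{-5 + F}{F}$ ($M{\left(F \right)} = \frac{F - 5}{0 + F} = \frac{-5 + F}{F}$)
$t{\left(-291 \right)} M{\left(U \right)} = 2 \left(-291\right) \frac{-5 + 5}{5} = - 582 \cdot \frac{1}{5} \cdot 0 = \left(-582\right) 0 = 0$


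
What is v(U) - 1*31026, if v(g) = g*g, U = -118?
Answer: -17102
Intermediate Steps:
v(g) = g**2
v(U) - 1*31026 = (-118)**2 - 1*31026 = 13924 - 31026 = -17102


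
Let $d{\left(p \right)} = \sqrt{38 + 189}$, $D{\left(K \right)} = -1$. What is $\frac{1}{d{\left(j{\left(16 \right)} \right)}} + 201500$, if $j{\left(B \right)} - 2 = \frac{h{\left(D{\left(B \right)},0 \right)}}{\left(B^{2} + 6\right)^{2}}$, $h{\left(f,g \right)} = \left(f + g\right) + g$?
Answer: $201500 + \frac{\sqrt{227}}{227} \approx 2.015 \cdot 10^{5}$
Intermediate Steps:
$h{\left(f,g \right)} = f + 2 g$
$j{\left(B \right)} = 2 - \frac{1}{\left(6 + B^{2}\right)^{2}}$ ($j{\left(B \right)} = 2 + \frac{-1 + 2 \cdot 0}{\left(B^{2} + 6\right)^{2}} = 2 + \frac{-1 + 0}{\left(6 + B^{2}\right)^{2}} = 2 - \frac{1}{\left(6 + B^{2}\right)^{2}}$)
$d{\left(p \right)} = \sqrt{227}$
$\frac{1}{d{\left(j{\left(16 \right)} \right)}} + 201500 = \frac{1}{\sqrt{227}} + 201500 = \frac{\sqrt{227}}{227} + 201500 = 201500 + \frac{\sqrt{227}}{227}$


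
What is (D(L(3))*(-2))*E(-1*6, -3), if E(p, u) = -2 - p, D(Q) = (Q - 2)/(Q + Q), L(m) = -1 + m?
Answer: 0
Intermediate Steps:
D(Q) = (-2 + Q)/(2*Q) (D(Q) = (-2 + Q)/((2*Q)) = (-2 + Q)*(1/(2*Q)) = (-2 + Q)/(2*Q))
(D(L(3))*(-2))*E(-1*6, -3) = (((-2 + (-1 + 3))/(2*(-1 + 3)))*(-2))*(-2 - (-1)*6) = (((½)*(-2 + 2)/2)*(-2))*(-2 - 1*(-6)) = (((½)*(½)*0)*(-2))*(-2 + 6) = (0*(-2))*4 = 0*4 = 0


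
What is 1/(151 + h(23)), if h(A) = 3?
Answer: 1/154 ≈ 0.0064935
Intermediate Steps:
1/(151 + h(23)) = 1/(151 + 3) = 1/154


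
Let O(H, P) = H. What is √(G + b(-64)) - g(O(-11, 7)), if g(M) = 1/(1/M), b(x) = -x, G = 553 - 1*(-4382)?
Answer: 11 + √4999 ≈ 81.704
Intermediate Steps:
G = 4935 (G = 553 + 4382 = 4935)
g(M) = M
√(G + b(-64)) - g(O(-11, 7)) = √(4935 - 1*(-64)) - 1*(-11) = √(4935 + 64) + 11 = √4999 + 11 = 11 + √4999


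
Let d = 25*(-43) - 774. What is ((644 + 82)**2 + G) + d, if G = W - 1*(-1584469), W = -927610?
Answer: 1182086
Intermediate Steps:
G = 656859 (G = -927610 - 1*(-1584469) = -927610 + 1584469 = 656859)
d = -1849 (d = -1075 - 774 = -1849)
((644 + 82)**2 + G) + d = ((644 + 82)**2 + 656859) - 1849 = (726**2 + 656859) - 1849 = (527076 + 656859) - 1849 = 1183935 - 1849 = 1182086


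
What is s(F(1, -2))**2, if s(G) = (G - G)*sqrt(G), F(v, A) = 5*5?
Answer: 0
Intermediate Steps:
F(v, A) = 25
s(G) = 0 (s(G) = 0*sqrt(G) = 0)
s(F(1, -2))**2 = 0**2 = 0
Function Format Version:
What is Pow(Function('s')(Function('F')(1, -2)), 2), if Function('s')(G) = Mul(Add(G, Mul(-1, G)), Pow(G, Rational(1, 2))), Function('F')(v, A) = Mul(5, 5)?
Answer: 0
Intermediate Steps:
Function('F')(v, A) = 25
Function('s')(G) = 0 (Function('s')(G) = Mul(0, Pow(G, Rational(1, 2))) = 0)
Pow(Function('s')(Function('F')(1, -2)), 2) = Pow(0, 2) = 0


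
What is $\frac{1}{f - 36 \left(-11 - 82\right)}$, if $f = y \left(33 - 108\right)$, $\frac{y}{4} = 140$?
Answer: $- \frac{1}{38652} \approx -2.5872 \cdot 10^{-5}$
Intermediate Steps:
$y = 560$ ($y = 4 \cdot 140 = 560$)
$f = -42000$ ($f = 560 \left(33 - 108\right) = 560 \left(-75\right) = -42000$)
$\frac{1}{f - 36 \left(-11 - 82\right)} = \frac{1}{-42000 - 36 \left(-11 - 82\right)} = \frac{1}{-42000 - -3348} = \frac{1}{-42000 + 3348} = \frac{1}{-38652} = - \frac{1}{38652}$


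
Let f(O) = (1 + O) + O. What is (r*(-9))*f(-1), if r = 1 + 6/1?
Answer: 63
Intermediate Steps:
r = 7 (r = 1 + 1*6 = 1 + 6 = 7)
f(O) = 1 + 2*O
(r*(-9))*f(-1) = (7*(-9))*(1 + 2*(-1)) = -63*(1 - 2) = -63*(-1) = 63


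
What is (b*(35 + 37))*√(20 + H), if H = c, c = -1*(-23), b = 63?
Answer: 4536*√43 ≈ 29745.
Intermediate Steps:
c = 23
H = 23
(b*(35 + 37))*√(20 + H) = (63*(35 + 37))*√(20 + 23) = (63*72)*√43 = 4536*√43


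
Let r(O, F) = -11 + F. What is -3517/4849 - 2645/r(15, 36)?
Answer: -2582706/24245 ≈ -106.53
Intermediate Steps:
-3517/4849 - 2645/r(15, 36) = -3517/4849 - 2645/(-11 + 36) = -3517*1/4849 - 2645/25 = -3517/4849 - 2645*1/25 = -3517/4849 - 529/5 = -2582706/24245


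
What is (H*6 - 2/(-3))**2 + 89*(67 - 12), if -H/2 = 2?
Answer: 48955/9 ≈ 5439.4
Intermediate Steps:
H = -4 (H = -2*2 = -4)
(H*6 - 2/(-3))**2 + 89*(67 - 12) = (-4*6 - 2/(-3))**2 + 89*(67 - 12) = (-24 - 2*(-1/3))**2 + 89*55 = (-24 + 2/3)**2 + 4895 = (-70/3)**2 + 4895 = 4900/9 + 4895 = 48955/9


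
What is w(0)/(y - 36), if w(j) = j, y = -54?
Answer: 0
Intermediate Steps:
w(0)/(y - 36) = 0/(-54 - 36) = 0/(-90) = 0*(-1/90) = 0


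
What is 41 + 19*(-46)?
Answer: -833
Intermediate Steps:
41 + 19*(-46) = 41 - 874 = -833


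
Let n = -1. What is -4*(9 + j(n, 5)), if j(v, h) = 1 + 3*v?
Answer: -28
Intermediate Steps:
-4*(9 + j(n, 5)) = -4*(9 + (1 + 3*(-1))) = -4*(9 + (1 - 3)) = -4*(9 - 2) = -4*7 = -28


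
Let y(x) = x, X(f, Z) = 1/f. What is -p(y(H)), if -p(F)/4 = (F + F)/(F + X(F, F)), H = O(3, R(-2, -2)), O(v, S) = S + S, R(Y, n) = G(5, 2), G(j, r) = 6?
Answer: 1152/145 ≈ 7.9448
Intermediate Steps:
R(Y, n) = 6
O(v, S) = 2*S
H = 12 (H = 2*6 = 12)
p(F) = -8*F/(F + 1/F) (p(F) = -4*(F + F)/(F + 1/F) = -4*2*F/(F + 1/F) = -8*F/(F + 1/F))
-p(y(H)) = -(-8)*12²/(1 + 12²) = -(-8)*144/(1 + 144) = -(-8)*144/145 = -1*(-1152/145) = 1152/145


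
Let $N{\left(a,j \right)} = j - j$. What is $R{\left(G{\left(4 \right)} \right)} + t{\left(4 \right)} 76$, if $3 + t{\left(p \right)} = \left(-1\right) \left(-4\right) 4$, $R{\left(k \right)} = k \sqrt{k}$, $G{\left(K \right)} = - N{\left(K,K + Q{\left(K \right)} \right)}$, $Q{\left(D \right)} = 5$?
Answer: $988$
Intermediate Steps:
$N{\left(a,j \right)} = 0$
$G{\left(K \right)} = 0$ ($G{\left(K \right)} = \left(-1\right) 0 = 0$)
$R{\left(k \right)} = k^{\frac{3}{2}}$
$t{\left(p \right)} = 13$ ($t{\left(p \right)} = -3 + \left(-1\right) \left(-4\right) 4 = -3 + 4 \cdot 4 = -3 + 16 = 13$)
$R{\left(G{\left(4 \right)} \right)} + t{\left(4 \right)} 76 = 0^{\frac{3}{2}} + 13 \cdot 76 = 0 + 988 = 988$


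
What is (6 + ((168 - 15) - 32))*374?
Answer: 47498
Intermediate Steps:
(6 + ((168 - 15) - 32))*374 = (6 + (153 - 32))*374 = (6 + 121)*374 = 127*374 = 47498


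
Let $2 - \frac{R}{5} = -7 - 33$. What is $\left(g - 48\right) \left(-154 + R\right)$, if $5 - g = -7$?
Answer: $-2016$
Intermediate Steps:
$g = 12$ ($g = 5 - -7 = 5 + 7 = 12$)
$R = 210$ ($R = 10 - 5 \left(-7 - 33\right) = 10 - -200 = 10 + 200 = 210$)
$\left(g - 48\right) \left(-154 + R\right) = \left(12 - 48\right) \left(-154 + 210\right) = \left(-36\right) 56 = -2016$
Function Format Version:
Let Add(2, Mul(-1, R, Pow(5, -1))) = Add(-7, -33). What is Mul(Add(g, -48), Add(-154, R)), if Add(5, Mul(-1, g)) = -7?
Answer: -2016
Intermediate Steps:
g = 12 (g = Add(5, Mul(-1, -7)) = Add(5, 7) = 12)
R = 210 (R = Add(10, Mul(-5, Add(-7, -33))) = Add(10, Mul(-5, -40)) = Add(10, 200) = 210)
Mul(Add(g, -48), Add(-154, R)) = Mul(Add(12, -48), Add(-154, 210)) = Mul(-36, 56) = -2016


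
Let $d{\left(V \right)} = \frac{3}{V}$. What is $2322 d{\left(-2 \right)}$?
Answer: $-3483$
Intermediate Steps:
$2322 d{\left(-2 \right)} = 2322 \frac{3}{-2} = 2322 \cdot 3 \left(- \frac{1}{2}\right) = 2322 \left(- \frac{3}{2}\right) = -3483$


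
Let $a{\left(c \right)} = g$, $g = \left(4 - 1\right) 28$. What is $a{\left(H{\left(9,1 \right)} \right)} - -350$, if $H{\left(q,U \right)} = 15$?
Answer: $434$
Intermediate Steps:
$g = 84$ ($g = \left(4 - 1\right) 28 = 3 \cdot 28 = 84$)
$a{\left(c \right)} = 84$
$a{\left(H{\left(9,1 \right)} \right)} - -350 = 84 - -350 = 84 + 350 = 434$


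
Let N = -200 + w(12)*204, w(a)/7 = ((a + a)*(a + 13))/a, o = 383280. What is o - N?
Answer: 312080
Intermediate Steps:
w(a) = 182 + 14*a (w(a) = 7*(((a + a)*(a + 13))/a) = 7*(((2*a)*(13 + a))/a) = 7*((2*a*(13 + a))/a) = 7*(26 + 2*a) = 182 + 14*a)
N = 71200 (N = -200 + (182 + 14*12)*204 = -200 + (182 + 168)*204 = -200 + 350*204 = -200 + 71400 = 71200)
o - N = 383280 - 1*71200 = 383280 - 71200 = 312080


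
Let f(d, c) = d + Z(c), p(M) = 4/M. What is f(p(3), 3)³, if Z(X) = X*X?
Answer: 29791/27 ≈ 1103.4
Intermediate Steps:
Z(X) = X²
f(d, c) = d + c²
f(p(3), 3)³ = (4/3 + 3²)³ = (4*(⅓) + 9)³ = (4/3 + 9)³ = (31/3)³ = 29791/27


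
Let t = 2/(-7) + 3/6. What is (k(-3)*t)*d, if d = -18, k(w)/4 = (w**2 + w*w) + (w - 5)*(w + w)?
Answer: -7128/7 ≈ -1018.3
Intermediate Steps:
k(w) = 8*w**2 + 8*w*(-5 + w) (k(w) = 4*((w**2 + w*w) + (w - 5)*(w + w)) = 4*((w**2 + w**2) + (-5 + w)*(2*w)) = 4*(2*w**2 + 2*w*(-5 + w)) = 8*w**2 + 8*w*(-5 + w))
t = 3/14 (t = 2*(-1/7) + 3*(1/6) = -2/7 + 1/2 = 3/14 ≈ 0.21429)
(k(-3)*t)*d = ((8*(-3)*(-5 + 2*(-3)))*(3/14))*(-18) = ((8*(-3)*(-5 - 6))*(3/14))*(-18) = ((8*(-3)*(-11))*(3/14))*(-18) = (264*(3/14))*(-18) = (396/7)*(-18) = -7128/7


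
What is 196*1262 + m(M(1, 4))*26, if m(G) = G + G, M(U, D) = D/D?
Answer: 247404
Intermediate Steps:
M(U, D) = 1
m(G) = 2*G
196*1262 + m(M(1, 4))*26 = 196*1262 + (2*1)*26 = 247352 + 2*26 = 247352 + 52 = 247404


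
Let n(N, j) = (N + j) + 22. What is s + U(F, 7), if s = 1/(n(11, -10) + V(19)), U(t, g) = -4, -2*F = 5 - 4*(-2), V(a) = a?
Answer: -167/42 ≈ -3.9762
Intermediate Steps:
F = -13/2 (F = -(5 - 4*(-2))/2 = -(5 + 8)/2 = -½*13 = -13/2 ≈ -6.5000)
n(N, j) = 22 + N + j
s = 1/42 (s = 1/((22 + 11 - 10) + 19) = 1/(23 + 19) = 1/42 ≈ 0.023810)
s + U(F, 7) = 1/42 - 4 = -167/42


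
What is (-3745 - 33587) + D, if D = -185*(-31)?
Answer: -31597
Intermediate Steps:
D = 5735
(-3745 - 33587) + D = (-3745 - 33587) + 5735 = -37332 + 5735 = -31597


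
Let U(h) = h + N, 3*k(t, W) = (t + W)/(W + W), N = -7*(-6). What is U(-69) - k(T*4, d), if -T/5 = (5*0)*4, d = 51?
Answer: -163/6 ≈ -27.167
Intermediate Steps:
T = 0 (T = -5*5*0*4 = -0*4 = -5*0 = 0)
N = 42
k(t, W) = (W + t)/(6*W) (k(t, W) = ((t + W)/(W + W))/3 = ((W + t)/((2*W)))/3 = ((W + t)*(1/(2*W)))/3 = ((W + t)/(2*W))/3 = (W + t)/(6*W))
U(h) = 42 + h (U(h) = h + 42 = 42 + h)
U(-69) - k(T*4, d) = (42 - 69) - (51 + 0*4)/(6*51) = -27 - (51 + 0)/(6*51) = -27 - 51/(6*51) = -27 - 1*⅙ = -27 - ⅙ = -163/6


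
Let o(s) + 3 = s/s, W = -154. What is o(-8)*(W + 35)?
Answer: 238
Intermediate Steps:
o(s) = -2 (o(s) = -3 + s/s = -3 + 1 = -2)
o(-8)*(W + 35) = -2*(-154 + 35) = -2*(-119) = 238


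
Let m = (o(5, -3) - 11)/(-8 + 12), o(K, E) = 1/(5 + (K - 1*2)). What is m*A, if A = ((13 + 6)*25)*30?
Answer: -619875/16 ≈ -38742.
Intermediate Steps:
o(K, E) = 1/(3 + K) (o(K, E) = 1/(5 + (K - 2)) = 1/(5 + (-2 + K)) = 1/(3 + K))
A = 14250 (A = (19*25)*30 = 475*30 = 14250)
m = -87/32 (m = (1/(3 + 5) - 11)/(-8 + 12) = (1/8 - 11)/4 = (1/8 - 11)*(1/4) = -87/8*1/4 = -87/32 ≈ -2.7188)
m*A = -87/32*14250 = -619875/16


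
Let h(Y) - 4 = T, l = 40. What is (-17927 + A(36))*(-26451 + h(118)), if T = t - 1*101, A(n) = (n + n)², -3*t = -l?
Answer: 1014393772/3 ≈ 3.3813e+8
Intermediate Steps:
t = 40/3 (t = -(-1)*40/3 = -⅓*(-40) = 40/3 ≈ 13.333)
A(n) = 4*n² (A(n) = (2*n)² = 4*n²)
T = -263/3 (T = 40/3 - 1*101 = 40/3 - 101 = -263/3 ≈ -87.667)
h(Y) = -251/3 (h(Y) = 4 - 263/3 = -251/3)
(-17927 + A(36))*(-26451 + h(118)) = (-17927 + 4*36²)*(-26451 - 251/3) = (-17927 + 4*1296)*(-79604/3) = (-17927 + 5184)*(-79604/3) = -12743*(-79604/3) = 1014393772/3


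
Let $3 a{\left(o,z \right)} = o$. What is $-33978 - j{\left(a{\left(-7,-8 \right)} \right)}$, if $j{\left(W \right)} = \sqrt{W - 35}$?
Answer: $-33978 - \frac{4 i \sqrt{21}}{3} \approx -33978.0 - 6.1101 i$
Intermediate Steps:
$a{\left(o,z \right)} = \frac{o}{3}$
$j{\left(W \right)} = \sqrt{-35 + W}$
$-33978 - j{\left(a{\left(-7,-8 \right)} \right)} = -33978 - \sqrt{-35 + \frac{1}{3} \left(-7\right)} = -33978 - \sqrt{-35 - \frac{7}{3}} = -33978 - \sqrt{- \frac{112}{3}} = -33978 - \frac{4 i \sqrt{21}}{3}$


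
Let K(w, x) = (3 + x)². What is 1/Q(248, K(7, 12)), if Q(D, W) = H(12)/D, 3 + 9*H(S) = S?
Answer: 248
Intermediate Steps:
H(S) = -⅓ + S/9
Q(D, W) = 1/D (Q(D, W) = (-⅓ + (⅑)*12)/D = (-⅓ + 4/3)/D = 1/D)
1/Q(248, K(7, 12)) = 1/(1/248) = 248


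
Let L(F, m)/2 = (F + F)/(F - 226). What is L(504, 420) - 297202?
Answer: -41310070/139 ≈ -2.9719e+5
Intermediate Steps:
L(F, m) = 4*F/(-226 + F) (L(F, m) = 2*((F + F)/(F - 226)) = 2*((2*F)/(-226 + F)) = 2*(2*F/(-226 + F)) = 4*F/(-226 + F))
L(504, 420) - 297202 = 4*504/(-226 + 504) - 297202 = 4*504/278 - 297202 = 4*504*(1/278) - 297202 = 1008/139 - 297202 = -41310070/139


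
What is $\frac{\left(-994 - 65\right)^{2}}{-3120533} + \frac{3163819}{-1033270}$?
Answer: $- \frac{11031594268397}{3224353132910} \approx -3.4213$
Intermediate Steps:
$\frac{\left(-994 - 65\right)^{2}}{-3120533} + \frac{3163819}{-1033270} = \left(-1059\right)^{2} \left(- \frac{1}{3120533}\right) + 3163819 \left(- \frac{1}{1033270}\right) = 1121481 \left(- \frac{1}{3120533}\right) - \frac{3163819}{1033270} = - \frac{1121481}{3120533} - \frac{3163819}{1033270} = - \frac{11031594268397}{3224353132910}$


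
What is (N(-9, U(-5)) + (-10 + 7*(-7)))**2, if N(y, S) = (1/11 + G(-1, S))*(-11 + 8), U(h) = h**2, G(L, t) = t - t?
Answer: 425104/121 ≈ 3513.3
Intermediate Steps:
G(L, t) = 0
N(y, S) = -3/11 (N(y, S) = (1/11 + 0)*(-11 + 8) = (1/11 + 0)*(-3) = (1/11)*(-3) = -3/11)
(N(-9, U(-5)) + (-10 + 7*(-7)))**2 = (-3/11 + (-10 + 7*(-7)))**2 = (-3/11 + (-10 - 49))**2 = (-3/11 - 59)**2 = (-652/11)**2 = 425104/121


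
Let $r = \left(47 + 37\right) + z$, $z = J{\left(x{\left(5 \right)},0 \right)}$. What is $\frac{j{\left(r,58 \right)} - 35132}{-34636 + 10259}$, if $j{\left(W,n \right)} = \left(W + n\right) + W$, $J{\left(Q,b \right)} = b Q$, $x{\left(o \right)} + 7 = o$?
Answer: $\frac{34906}{24377} \approx 1.4319$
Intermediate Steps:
$x{\left(o \right)} = -7 + o$
$J{\left(Q,b \right)} = Q b$
$z = 0$ ($z = \left(-7 + 5\right) 0 = \left(-2\right) 0 = 0$)
$r = 84$ ($r = \left(47 + 37\right) + 0 = 84 + 0 = 84$)
$j{\left(W,n \right)} = n + 2 W$
$\frac{j{\left(r,58 \right)} - 35132}{-34636 + 10259} = \frac{\left(58 + 2 \cdot 84\right) - 35132}{-34636 + 10259} = \frac{\left(58 + 168\right) - 35132}{-24377} = \left(226 - 35132\right) \left(- \frac{1}{24377}\right) = \left(-34906\right) \left(- \frac{1}{24377}\right) = \frac{34906}{24377}$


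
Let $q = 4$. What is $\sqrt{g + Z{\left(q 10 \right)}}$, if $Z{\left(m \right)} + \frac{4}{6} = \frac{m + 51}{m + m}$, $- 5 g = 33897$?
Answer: $\frac{i \sqrt{24404145}}{60} \approx 82.334 i$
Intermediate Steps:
$g = - \frac{33897}{5}$ ($g = \left(- \frac{1}{5}\right) 33897 = - \frac{33897}{5} \approx -6779.4$)
$Z{\left(m \right)} = - \frac{2}{3} + \frac{51 + m}{2 m}$ ($Z{\left(m \right)} = - \frac{2}{3} + \frac{m + 51}{m + m} = - \frac{2}{3} + \frac{51 + m}{2 m}$)
$\sqrt{g + Z{\left(q 10 \right)}} = \sqrt{- \frac{33897}{5} + \frac{153 - 4 \cdot 10}{6 \cdot 4 \cdot 10}} = \sqrt{- \frac{33897}{5} + \frac{153 - 40}{6 \cdot 40}} = \sqrt{- \frac{33897}{5} + \frac{1}{6} \cdot \frac{1}{40} \left(153 - 40\right)} = \sqrt{- \frac{33897}{5} + \frac{1}{6} \cdot \frac{1}{40} \cdot 113} = \sqrt{- \frac{33897}{5} + \frac{113}{240}} = \sqrt{- \frac{1626943}{240}} = \frac{i \sqrt{24404145}}{60}$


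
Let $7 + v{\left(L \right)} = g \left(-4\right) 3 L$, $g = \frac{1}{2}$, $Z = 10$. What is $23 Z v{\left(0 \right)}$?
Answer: $-1610$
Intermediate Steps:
$g = \frac{1}{2} \approx 0.5$
$v{\left(L \right)} = -7 - 6 L$ ($v{\left(L \right)} = -7 + \frac{\left(-4\right) 3 L}{2} = -7 + \frac{\left(-12\right) L}{2} = -7 - 6 L$)
$23 Z v{\left(0 \right)} = 23 \cdot 10 \left(-7 - 0\right) = 230 \left(-7 + 0\right) = 230 \left(-7\right) = -1610$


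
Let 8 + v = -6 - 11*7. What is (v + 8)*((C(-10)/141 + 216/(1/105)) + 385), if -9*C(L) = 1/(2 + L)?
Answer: -19434938123/10152 ≈ -1.9144e+6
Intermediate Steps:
C(L) = -1/(9*(2 + L))
v = -91 (v = -8 + (-6 - 11*7) = -8 + (-6 - 77) = -8 - 83 = -91)
(v + 8)*((C(-10)/141 + 216/(1/105)) + 385) = (-91 + 8)*((-1/(18 + 9*(-10))/141 + 216/(1/105)) + 385) = -83*((-1/(18 - 90)*(1/141) + 216/(1/105)) + 385) = -83*((-1/(-72)*(1/141) + 216*105) + 385) = -83*((-1*(-1/72)*(1/141) + 22680) + 385) = -83*(((1/72)*(1/141) + 22680) + 385) = -83*((1/10152 + 22680) + 385) = -83*(230247361/10152 + 385) = -83*234155881/10152 = -19434938123/10152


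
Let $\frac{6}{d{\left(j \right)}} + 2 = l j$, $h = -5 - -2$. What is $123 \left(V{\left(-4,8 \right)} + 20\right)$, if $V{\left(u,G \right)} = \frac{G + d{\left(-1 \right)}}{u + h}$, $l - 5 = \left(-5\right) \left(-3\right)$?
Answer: $\frac{178965}{77} \approx 2324.2$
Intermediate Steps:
$l = 20$ ($l = 5 - -15 = 5 + 15 = 20$)
$h = -3$ ($h = -5 + 2 = -3$)
$d{\left(j \right)} = \frac{6}{-2 + 20 j}$
$V{\left(u,G \right)} = \frac{- \frac{3}{11} + G}{-3 + u}$ ($V{\left(u,G \right)} = \frac{G + \frac{3}{-1 + 10 \left(-1\right)}}{u - 3} = \frac{G + \frac{3}{-1 - 10}}{-3 + u} = \frac{G + \frac{3}{-11}}{-3 + u} = \frac{G + 3 \left(- \frac{1}{11}\right)}{-3 + u} = \frac{G - \frac{3}{11}}{-3 + u} = \frac{- \frac{3}{11} + G}{-3 + u}$)
$123 \left(V{\left(-4,8 \right)} + 20\right) = 123 \left(\frac{- \frac{3}{11} + 8}{-3 - 4} + 20\right) = 123 \left(\frac{1}{-7} \cdot \frac{85}{11} + 20\right) = 123 \left(\left(- \frac{1}{7}\right) \frac{85}{11} + 20\right) = 123 \left(- \frac{85}{77} + 20\right) = 123 \cdot \frac{1455}{77} = \frac{178965}{77}$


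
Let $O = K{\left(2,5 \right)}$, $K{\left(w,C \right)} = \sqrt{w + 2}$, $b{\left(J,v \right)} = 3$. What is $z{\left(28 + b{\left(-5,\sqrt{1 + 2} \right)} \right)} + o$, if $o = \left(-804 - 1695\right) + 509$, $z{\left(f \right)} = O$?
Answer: $-1988$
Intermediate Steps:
$K{\left(w,C \right)} = \sqrt{2 + w}$
$O = 2$ ($O = \sqrt{2 + 2} = \sqrt{4} = 2$)
$z{\left(f \right)} = 2$
$o = -1990$ ($o = -2499 + 509 = -1990$)
$z{\left(28 + b{\left(-5,\sqrt{1 + 2} \right)} \right)} + o = 2 - 1990 = -1988$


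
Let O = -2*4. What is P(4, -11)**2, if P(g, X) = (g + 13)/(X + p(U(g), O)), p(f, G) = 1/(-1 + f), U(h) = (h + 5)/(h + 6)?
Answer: 289/441 ≈ 0.65533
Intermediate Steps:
U(h) = (5 + h)/(6 + h)
O = -8
P(g, X) = (13 + g)/(X + 1/(-1 + (5 + g)/(6 + g))) (P(g, X) = (g + 13)/(X + 1/(-1 + (5 + g)/(6 + g))) = (13 + g)/(X + 1/(-1 + (5 + g)/(6 + g))))
P(4, -11)**2 = ((13 + 4)/(-6 - 11 - 1*4))**2 = (17/(-6 - 11 - 4))**2 = (17/(-21))**2 = (-1/21*17)**2 = (-17/21)**2 = 289/441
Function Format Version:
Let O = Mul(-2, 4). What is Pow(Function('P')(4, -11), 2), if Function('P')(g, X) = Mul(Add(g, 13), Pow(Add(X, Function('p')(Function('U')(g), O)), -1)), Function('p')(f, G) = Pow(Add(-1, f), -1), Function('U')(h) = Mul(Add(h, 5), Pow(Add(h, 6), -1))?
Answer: Rational(289, 441) ≈ 0.65533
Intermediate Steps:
Function('U')(h) = Mul(Pow(Add(6, h), -1), Add(5, h)) (Function('U')(h) = Mul(Add(5, h), Pow(Add(6, h), -1)) = Mul(Pow(Add(6, h), -1), Add(5, h)))
O = -8
Function('P')(g, X) = Mul(Pow(Add(X, Pow(Add(-1, Mul(Pow(Add(6, g), -1), Add(5, g))), -1)), -1), Add(13, g)) (Function('P')(g, X) = Mul(Add(g, 13), Pow(Add(X, Pow(Add(-1, Mul(Pow(Add(6, g), -1), Add(5, g))), -1)), -1)) = Mul(Add(13, g), Pow(Add(X, Pow(Add(-1, Mul(Pow(Add(6, g), -1), Add(5, g))), -1)), -1)) = Mul(Pow(Add(X, Pow(Add(-1, Mul(Pow(Add(6, g), -1), Add(5, g))), -1)), -1), Add(13, g)))
Pow(Function('P')(4, -11), 2) = Pow(Mul(Pow(Add(-6, -11, Mul(-1, 4)), -1), Add(13, 4)), 2) = Pow(Mul(Pow(Add(-6, -11, -4), -1), 17), 2) = Pow(Mul(Pow(-21, -1), 17), 2) = Pow(Mul(Rational(-1, 21), 17), 2) = Pow(Rational(-17, 21), 2) = Rational(289, 441)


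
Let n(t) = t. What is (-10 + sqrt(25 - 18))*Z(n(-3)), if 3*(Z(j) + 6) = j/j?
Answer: 170/3 - 17*sqrt(7)/3 ≈ 41.674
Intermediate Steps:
Z(j) = -17/3 (Z(j) = -6 + (j/j)/3 = -6 + (1/3)*1 = -6 + 1/3 = -17/3)
(-10 + sqrt(25 - 18))*Z(n(-3)) = (-10 + sqrt(25 - 18))*(-17/3) = (-10 + sqrt(7))*(-17/3) = 170/3 - 17*sqrt(7)/3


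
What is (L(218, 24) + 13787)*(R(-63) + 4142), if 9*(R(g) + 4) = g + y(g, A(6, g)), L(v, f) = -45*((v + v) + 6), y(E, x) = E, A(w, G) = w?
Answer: -25168772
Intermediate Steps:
L(v, f) = -270 - 90*v (L(v, f) = -45*(2*v + 6) = -45*(6 + 2*v) = -270 - 90*v)
R(g) = -4 + 2*g/9 (R(g) = -4 + (g + g)/9 = -4 + (2*g)/9 = -4 + 2*g/9)
(L(218, 24) + 13787)*(R(-63) + 4142) = ((-270 - 90*218) + 13787)*((-4 + (2/9)*(-63)) + 4142) = ((-270 - 19620) + 13787)*((-4 - 14) + 4142) = (-19890 + 13787)*(-18 + 4142) = -6103*4124 = -25168772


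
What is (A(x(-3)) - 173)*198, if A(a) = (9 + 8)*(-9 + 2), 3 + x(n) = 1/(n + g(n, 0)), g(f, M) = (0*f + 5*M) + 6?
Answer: -57816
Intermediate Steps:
g(f, M) = 6 + 5*M (g(f, M) = (0 + 5*M) + 6 = 5*M + 6 = 6 + 5*M)
x(n) = -3 + 1/(6 + n) (x(n) = -3 + 1/(n + (6 + 5*0)) = -3 + 1/(n + (6 + 0)) = -3 + 1/(n + 6) = -3 + 1/(6 + n))
A(a) = -119 (A(a) = 17*(-7) = -119)
(A(x(-3)) - 173)*198 = (-119 - 173)*198 = -292*198 = -57816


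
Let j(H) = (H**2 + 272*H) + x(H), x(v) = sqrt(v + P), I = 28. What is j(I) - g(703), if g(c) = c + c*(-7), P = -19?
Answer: 12621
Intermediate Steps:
g(c) = -6*c (g(c) = c - 7*c = -6*c)
x(v) = sqrt(-19 + v) (x(v) = sqrt(v - 19) = sqrt(-19 + v))
j(H) = H**2 + sqrt(-19 + H) + 272*H (j(H) = (H**2 + 272*H) + sqrt(-19 + H) = H**2 + sqrt(-19 + H) + 272*H)
j(I) - g(703) = (28**2 + sqrt(-19 + 28) + 272*28) - (-6)*703 = (784 + sqrt(9) + 7616) - 1*(-4218) = (784 + 3 + 7616) + 4218 = 8403 + 4218 = 12621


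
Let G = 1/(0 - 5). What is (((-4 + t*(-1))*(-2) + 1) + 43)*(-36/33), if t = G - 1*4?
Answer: -2616/55 ≈ -47.564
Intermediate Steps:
G = -1/5 (G = 1/(-5) = -1/5 ≈ -0.20000)
t = -21/5 (t = -1/5 - 1*4 = -1/5 - 4 = -21/5 ≈ -4.2000)
(((-4 + t*(-1))*(-2) + 1) + 43)*(-36/33) = (((-4 - 21/5*(-1))*(-2) + 1) + 43)*(-36/33) = (((-4 + 21/5)*(-2) + 1) + 43)*(-36*1/33) = (((1/5)*(-2) + 1) + 43)*(-12/11) = ((-2/5 + 1) + 43)*(-12/11) = (3/5 + 43)*(-12/11) = (218/5)*(-12/11) = -2616/55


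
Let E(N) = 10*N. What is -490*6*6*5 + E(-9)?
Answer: -88290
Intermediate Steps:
-490*6*6*5 + E(-9) = -490*6*6*5 + 10*(-9) = -17640*5 - 90 = -490*180 - 90 = -88200 - 90 = -88290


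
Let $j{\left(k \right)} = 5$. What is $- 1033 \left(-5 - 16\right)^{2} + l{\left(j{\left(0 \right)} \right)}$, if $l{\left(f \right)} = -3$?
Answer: $-455556$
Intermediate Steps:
$- 1033 \left(-5 - 16\right)^{2} + l{\left(j{\left(0 \right)} \right)} = - 1033 \left(-5 - 16\right)^{2} - 3 = - 1033 \left(-21\right)^{2} - 3 = \left(-1033\right) 441 - 3 = -455553 - 3 = -455556$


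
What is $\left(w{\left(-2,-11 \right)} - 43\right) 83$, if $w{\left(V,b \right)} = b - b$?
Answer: $-3569$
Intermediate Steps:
$w{\left(V,b \right)} = 0$
$\left(w{\left(-2,-11 \right)} - 43\right) 83 = \left(0 - 43\right) 83 = \left(-43\right) 83 = -3569$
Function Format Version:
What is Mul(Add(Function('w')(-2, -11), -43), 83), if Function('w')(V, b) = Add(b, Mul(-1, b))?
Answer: -3569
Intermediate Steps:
Function('w')(V, b) = 0
Mul(Add(Function('w')(-2, -11), -43), 83) = Mul(Add(0, -43), 83) = Mul(-43, 83) = -3569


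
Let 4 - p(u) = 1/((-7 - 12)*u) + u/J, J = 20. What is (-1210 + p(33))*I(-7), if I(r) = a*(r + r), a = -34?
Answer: -1802125409/3135 ≈ -5.7484e+5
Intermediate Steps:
I(r) = -68*r (I(r) = -34*(r + r) = -68*r)
p(u) = 4 - u/20 + 1/(19*u) (p(u) = 4 - (1/((-7 - 12)*u) + u/20) = 4 - (1/((-19)*u) + u*(1/20)) = 4 - (-1/(19*u) + u/20) = 4 + (-u/20 + 1/(19*u)) = 4 - u/20 + 1/(19*u))
(-1210 + p(33))*I(-7) = (-1210 + (4 - 1/20*33 + (1/19)/33))*(-68*(-7)) = (-1210 + (4 - 33/20 + (1/19)*(1/33)))*476 = (-1210 + (4 - 33/20 + 1/627))*476 = (-1210 + 29489/12540)*476 = -15143911/12540*476 = -1802125409/3135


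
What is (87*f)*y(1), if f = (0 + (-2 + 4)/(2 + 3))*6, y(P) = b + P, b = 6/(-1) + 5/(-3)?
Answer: -1392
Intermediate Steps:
b = -23/3 (b = 6*(-1) + 5*(-1/3) = -6 - 5/3 = -23/3 ≈ -7.6667)
y(P) = -23/3 + P
f = 12/5 (f = (0 + 2/5)*6 = (2/5)*6 = 12/5 ≈ 2.4000)
(87*f)*y(1) = (87*(12/5))*(-23/3 + 1) = (1044/5)*(-20/3) = -1392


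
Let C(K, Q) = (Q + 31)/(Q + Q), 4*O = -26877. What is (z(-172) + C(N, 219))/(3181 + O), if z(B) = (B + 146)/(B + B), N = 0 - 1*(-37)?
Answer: -24347/133278801 ≈ -0.00018268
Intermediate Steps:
N = 37 (N = 0 + 37 = 37)
z(B) = (146 + B)/(2*B) (z(B) = (146 + B)/((2*B)) = (146 + B)*(1/(2*B)) = (146 + B)/(2*B))
O = -26877/4 (O = (1/4)*(-26877) = -26877/4 ≈ -6719.3)
C(K, Q) = (31 + Q)/(2*Q) (C(K, Q) = (31 + Q)/((2*Q)) = (31 + Q)*(1/(2*Q)) = (31 + Q)/(2*Q))
(z(-172) + C(N, 219))/(3181 + O) = ((1/2)*(146 - 172)/(-172) + (1/2)*(31 + 219)/219)/(3181 - 26877/4) = ((1/2)*(-1/172)*(-26) + (1/2)*(1/219)*250)/(-14153/4) = (13/172 + 125/219)*(-4/14153) = (24347/37668)*(-4/14153) = -24347/133278801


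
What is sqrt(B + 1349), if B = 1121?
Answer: sqrt(2470) ≈ 49.699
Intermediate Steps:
sqrt(B + 1349) = sqrt(1121 + 1349) = sqrt(2470)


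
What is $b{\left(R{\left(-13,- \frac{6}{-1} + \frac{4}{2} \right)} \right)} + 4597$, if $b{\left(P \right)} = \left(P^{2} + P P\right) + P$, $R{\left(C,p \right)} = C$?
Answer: $4922$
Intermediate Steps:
$b{\left(P \right)} = P + 2 P^{2}$ ($b{\left(P \right)} = \left(P^{2} + P^{2}\right) + P = 2 P^{2} + P = P + 2 P^{2}$)
$b{\left(R{\left(-13,- \frac{6}{-1} + \frac{4}{2} \right)} \right)} + 4597 = - 13 \left(1 + 2 \left(-13\right)\right) + 4597 = - 13 \left(1 - 26\right) + 4597 = \left(-13\right) \left(-25\right) + 4597 = 325 + 4597 = 4922$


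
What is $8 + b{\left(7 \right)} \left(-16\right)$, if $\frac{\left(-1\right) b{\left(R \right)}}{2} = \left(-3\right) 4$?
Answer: $-376$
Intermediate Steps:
$b{\left(R \right)} = 24$ ($b{\left(R \right)} = - 2 \left(\left(-3\right) 4\right) = \left(-2\right) \left(-12\right) = 24$)
$8 + b{\left(7 \right)} \left(-16\right) = 8 + 24 \left(-16\right) = 8 - 384 = -376$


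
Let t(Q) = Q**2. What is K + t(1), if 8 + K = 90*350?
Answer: 31493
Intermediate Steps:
K = 31492 (K = -8 + 90*350 = -8 + 31500 = 31492)
K + t(1) = 31492 + 1**2 = 31492 + 1 = 31493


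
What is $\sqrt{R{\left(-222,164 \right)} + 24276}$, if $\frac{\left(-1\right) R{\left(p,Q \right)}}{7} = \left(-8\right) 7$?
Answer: $2 \sqrt{6167} \approx 157.06$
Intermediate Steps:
$R{\left(p,Q \right)} = 392$ ($R{\left(p,Q \right)} = - 7 \left(\left(-8\right) 7\right) = \left(-7\right) \left(-56\right) = 392$)
$\sqrt{R{\left(-222,164 \right)} + 24276} = \sqrt{392 + 24276} = \sqrt{24668} = 2 \sqrt{6167}$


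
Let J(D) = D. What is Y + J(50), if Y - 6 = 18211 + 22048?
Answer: 40315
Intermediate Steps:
Y = 40265 (Y = 6 + (18211 + 22048) = 6 + 40259 = 40265)
Y + J(50) = 40265 + 50 = 40315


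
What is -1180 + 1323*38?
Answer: 49094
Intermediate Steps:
-1180 + 1323*38 = -1180 + 50274 = 49094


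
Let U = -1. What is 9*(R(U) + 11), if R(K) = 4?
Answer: 135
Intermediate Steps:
9*(R(U) + 11) = 9*(4 + 11) = 9*15 = 135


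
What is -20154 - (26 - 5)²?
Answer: -20595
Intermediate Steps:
-20154 - (26 - 5)² = -20154 - 1*21² = -20154 - 1*441 = -20154 - 441 = -20595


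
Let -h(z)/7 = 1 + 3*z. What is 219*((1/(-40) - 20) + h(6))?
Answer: -1340499/40 ≈ -33513.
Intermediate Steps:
h(z) = -7 - 21*z (h(z) = -7*(1 + 3*z) = -7 - 21*z)
219*((1/(-40) - 20) + h(6)) = 219*((1/(-40) - 20) + (-7 - 21*6)) = 219*((-1/40 - 20) + (-7 - 126)) = 219*(-801/40 - 133) = 219*(-6121/40) = -1340499/40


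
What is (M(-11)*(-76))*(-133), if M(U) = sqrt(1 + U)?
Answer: 10108*I*sqrt(10) ≈ 31964.0*I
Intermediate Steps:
(M(-11)*(-76))*(-133) = (sqrt(1 - 11)*(-76))*(-133) = (sqrt(-10)*(-76))*(-133) = ((I*sqrt(10))*(-76))*(-133) = -76*I*sqrt(10)*(-133) = 10108*I*sqrt(10)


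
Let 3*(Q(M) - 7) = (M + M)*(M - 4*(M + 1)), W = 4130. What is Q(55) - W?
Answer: -30959/3 ≈ -10320.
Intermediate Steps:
Q(M) = 7 + 2*M*(-4 - 3*M)/3 (Q(M) = 7 + ((M + M)*(M - 4*(M + 1)))/3 = 7 + ((2*M)*(M - 4*(1 + M)))/3 = 7 + ((2*M)*(M + (-4 - 4*M)))/3 = 7 + ((2*M)*(-4 - 3*M))/3 = 7 + (2*M*(-4 - 3*M))/3 = 7 + 2*M*(-4 - 3*M)/3)
Q(55) - W = (7 - 2*55² - 8/3*55) - 1*4130 = (7 - 2*3025 - 440/3) - 4130 = (7 - 6050 - 440/3) - 4130 = -18569/3 - 4130 = -30959/3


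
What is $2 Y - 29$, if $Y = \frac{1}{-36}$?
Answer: $- \frac{523}{18} \approx -29.056$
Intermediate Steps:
$Y = - \frac{1}{36} \approx -0.027778$
$2 Y - 29 = 2 \left(- \frac{1}{36}\right) - 29 = - \frac{1}{18} - 29 = - \frac{523}{18}$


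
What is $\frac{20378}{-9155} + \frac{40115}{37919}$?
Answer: $- \frac{405460557}{347148445} \approx -1.168$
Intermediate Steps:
$\frac{20378}{-9155} + \frac{40115}{37919} = 20378 \left(- \frac{1}{9155}\right) + 40115 \cdot \frac{1}{37919} = - \frac{20378}{9155} + \frac{40115}{37919} = - \frac{405460557}{347148445}$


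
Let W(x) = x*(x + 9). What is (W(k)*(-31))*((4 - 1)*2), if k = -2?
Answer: 2604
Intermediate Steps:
W(x) = x*(9 + x)
(W(k)*(-31))*((4 - 1)*2) = (-2*(9 - 2)*(-31))*((4 - 1)*2) = (-2*7*(-31))*(3*2) = -14*(-31)*6 = 434*6 = 2604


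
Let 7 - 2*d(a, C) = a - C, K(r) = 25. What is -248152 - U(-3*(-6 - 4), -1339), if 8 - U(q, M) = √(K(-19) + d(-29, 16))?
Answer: -248160 + √51 ≈ -2.4815e+5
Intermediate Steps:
d(a, C) = 7/2 + C/2 - a/2 (d(a, C) = 7/2 - (a - C)/2 = 7/2 + (C/2 - a/2) = 7/2 + C/2 - a/2)
U(q, M) = 8 - √51 (U(q, M) = 8 - √(25 + (7/2 + (½)*16 - ½*(-29))) = 8 - √(25 + (7/2 + 8 + 29/2)) = 8 - √(25 + 26) = 8 - √51)
-248152 - U(-3*(-6 - 4), -1339) = -248152 - (8 - √51) = -248152 + (-8 + √51) = -248160 + √51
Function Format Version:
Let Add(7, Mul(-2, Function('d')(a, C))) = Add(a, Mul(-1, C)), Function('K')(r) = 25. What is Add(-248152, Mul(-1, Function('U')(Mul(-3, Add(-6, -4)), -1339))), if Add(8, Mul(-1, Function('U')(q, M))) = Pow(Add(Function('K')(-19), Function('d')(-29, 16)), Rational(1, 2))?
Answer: Add(-248160, Pow(51, Rational(1, 2))) ≈ -2.4815e+5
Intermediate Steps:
Function('d')(a, C) = Add(Rational(7, 2), Mul(Rational(1, 2), C), Mul(Rational(-1, 2), a)) (Function('d')(a, C) = Add(Rational(7, 2), Mul(Rational(-1, 2), Add(a, Mul(-1, C)))) = Add(Rational(7, 2), Add(Mul(Rational(1, 2), C), Mul(Rational(-1, 2), a))) = Add(Rational(7, 2), Mul(Rational(1, 2), C), Mul(Rational(-1, 2), a)))
Function('U')(q, M) = Add(8, Mul(-1, Pow(51, Rational(1, 2)))) (Function('U')(q, M) = Add(8, Mul(-1, Pow(Add(25, Add(Rational(7, 2), Mul(Rational(1, 2), 16), Mul(Rational(-1, 2), -29))), Rational(1, 2)))) = Add(8, Mul(-1, Pow(Add(25, Add(Rational(7, 2), 8, Rational(29, 2))), Rational(1, 2)))) = Add(8, Mul(-1, Pow(Add(25, 26), Rational(1, 2)))) = Add(8, Mul(-1, Pow(51, Rational(1, 2)))))
Add(-248152, Mul(-1, Function('U')(Mul(-3, Add(-6, -4)), -1339))) = Add(-248152, Mul(-1, Add(8, Mul(-1, Pow(51, Rational(1, 2)))))) = Add(-248152, Add(-8, Pow(51, Rational(1, 2)))) = Add(-248160, Pow(51, Rational(1, 2)))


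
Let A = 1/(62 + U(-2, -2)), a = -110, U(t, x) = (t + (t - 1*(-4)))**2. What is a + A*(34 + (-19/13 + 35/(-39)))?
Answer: -132373/1209 ≈ -109.49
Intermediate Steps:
U(t, x) = (4 + 2*t)**2 (U(t, x) = (t + (t + 4))**2 = (t + (4 + t))**2 = (4 + 2*t)**2)
A = 1/62 (A = 1/(62 + 4*(2 - 2)**2) = 1/(62 + 4*0**2) = 1/(62 + 4*0) = 1/(62 + 0) = 1/62 ≈ 0.016129)
a + A*(34 + (-19/13 + 35/(-39))) = -110 + (34 + (-19/13 + 35/(-39)))/62 = -110 + (34 + (-19*1/13 + 35*(-1/39)))/62 = -110 + (34 + (-19/13 - 35/39))/62 = -110 + (34 - 92/39)/62 = -110 + (1/62)*(1234/39) = -110 + 617/1209 = -132373/1209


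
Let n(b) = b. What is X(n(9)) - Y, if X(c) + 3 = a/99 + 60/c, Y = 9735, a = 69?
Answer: -107037/11 ≈ -9730.6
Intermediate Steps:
X(c) = -76/33 + 60/c (X(c) = -3 + (69/99 + 60/c) = -3 + (69*(1/99) + 60/c) = -3 + (23/33 + 60/c) = -76/33 + 60/c)
X(n(9)) - Y = (-76/33 + 60/9) - 1*9735 = (-76/33 + 60*(1/9)) - 9735 = (-76/33 + 20/3) - 9735 = 48/11 - 9735 = -107037/11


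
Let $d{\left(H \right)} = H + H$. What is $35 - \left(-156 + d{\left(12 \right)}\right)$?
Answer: $167$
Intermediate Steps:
$d{\left(H \right)} = 2 H$
$35 - \left(-156 + d{\left(12 \right)}\right) = 35 + \left(156 - 2 \cdot 12\right) = 35 + \left(156 - 24\right) = 35 + 132 = 167$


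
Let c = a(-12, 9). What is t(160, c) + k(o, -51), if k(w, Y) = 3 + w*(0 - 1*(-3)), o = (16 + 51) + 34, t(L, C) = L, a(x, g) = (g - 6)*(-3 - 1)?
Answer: 466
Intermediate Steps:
a(x, g) = 24 - 4*g (a(x, g) = (-6 + g)*(-4) = 24 - 4*g)
c = -12 (c = 24 - 4*9 = 24 - 36 = -12)
o = 101 (o = 67 + 34 = 101)
k(w, Y) = 3 + 3*w (k(w, Y) = 3 + w*(0 + 3) = 3 + w*3 = 3 + 3*w)
t(160, c) + k(o, -51) = 160 + (3 + 3*101) = 160 + (3 + 303) = 160 + 306 = 466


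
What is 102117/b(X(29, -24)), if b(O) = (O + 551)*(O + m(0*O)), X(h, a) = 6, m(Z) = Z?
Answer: 34039/1114 ≈ 30.556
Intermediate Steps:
b(O) = O*(551 + O) (b(O) = (O + 551)*(O + 0*O) = (551 + O)*(O + 0) = (551 + O)*O = O*(551 + O))
102117/b(X(29, -24)) = 102117/((6*(551 + 6))) = 102117/((6*557)) = 102117/3342 = 102117*(1/3342) = 34039/1114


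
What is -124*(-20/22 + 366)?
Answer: -497984/11 ≈ -45271.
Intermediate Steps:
-124*(-20/22 + 366) = -124*(-20*1/22 + 366) = -124*(-10/11 + 366) = -124*4016/11 = -497984/11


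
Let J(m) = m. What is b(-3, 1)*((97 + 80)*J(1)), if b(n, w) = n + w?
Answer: -354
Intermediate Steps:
b(-3, 1)*((97 + 80)*J(1)) = (-3 + 1)*((97 + 80)*1) = -354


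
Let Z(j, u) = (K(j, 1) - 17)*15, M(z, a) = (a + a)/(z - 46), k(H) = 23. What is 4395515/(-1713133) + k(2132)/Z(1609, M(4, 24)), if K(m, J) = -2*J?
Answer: -1292123834/488242905 ≈ -2.6465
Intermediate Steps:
M(z, a) = 2*a/(-46 + z) (M(z, a) = (2*a)/(-46 + z) = 2*a/(-46 + z))
Z(j, u) = -285 (Z(j, u) = (-2*1 - 17)*15 = (-2 - 17)*15 = -19*15 = -285)
4395515/(-1713133) + k(2132)/Z(1609, M(4, 24)) = 4395515/(-1713133) + 23/(-285) = 4395515*(-1/1713133) + 23*(-1/285) = -4395515/1713133 - 23/285 = -1292123834/488242905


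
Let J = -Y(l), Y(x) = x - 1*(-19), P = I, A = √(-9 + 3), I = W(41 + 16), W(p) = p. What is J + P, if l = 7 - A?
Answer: 31 + I*√6 ≈ 31.0 + 2.4495*I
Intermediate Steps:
I = 57 (I = 41 + 16 = 57)
A = I*√6 (A = √(-6) = I*√6 ≈ 2.4495*I)
P = 57
l = 7 - I*√6 ≈ 7.0 - 2.4495*I
Y(x) = 19 + x (Y(x) = x + 19 = 19 + x)
J = -26 + I*√6 (J = -(19 + (7 - I*√6)) = -(26 - I*√6) = -26 + I*√6 ≈ -26.0 + 2.4495*I)
J + P = (-26 + I*√6) + 57 = 31 + I*√6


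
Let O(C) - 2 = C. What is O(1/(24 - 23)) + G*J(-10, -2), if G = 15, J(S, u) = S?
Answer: -147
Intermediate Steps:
O(C) = 2 + C
O(1/(24 - 23)) + G*J(-10, -2) = (2 + 1/(24 - 23)) + 15*(-10) = (2 + 1/1) - 150 = (2 + 1) - 150 = 3 - 150 = -147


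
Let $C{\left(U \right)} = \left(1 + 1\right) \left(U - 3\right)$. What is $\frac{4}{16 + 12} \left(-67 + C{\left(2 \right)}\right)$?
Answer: $- \frac{69}{7} \approx -9.8571$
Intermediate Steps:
$C{\left(U \right)} = -6 + 2 U$ ($C{\left(U \right)} = 2 \left(U + \left(-3 + 0\right)\right) = 2 \left(U - 3\right) = 2 \left(-3 + U\right) = -6 + 2 U$)
$\frac{4}{16 + 12} \left(-67 + C{\left(2 \right)}\right) = \frac{4}{16 + 12} \left(-67 + \left(-6 + 2 \cdot 2\right)\right) = \frac{4}{28} \left(-67 + \left(-6 + 4\right)\right) = 4 \cdot \frac{1}{28} \left(-67 - 2\right) = \frac{1}{7} \left(-69\right) = - \frac{69}{7}$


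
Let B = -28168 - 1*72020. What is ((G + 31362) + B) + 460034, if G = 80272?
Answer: 471480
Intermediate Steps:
B = -100188 (B = -28168 - 72020 = -100188)
((G + 31362) + B) + 460034 = ((80272 + 31362) - 100188) + 460034 = (111634 - 100188) + 460034 = 11446 + 460034 = 471480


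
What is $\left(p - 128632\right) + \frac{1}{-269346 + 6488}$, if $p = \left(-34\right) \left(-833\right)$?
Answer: $- \frac{26367285981}{262858} \approx -1.0031 \cdot 10^{5}$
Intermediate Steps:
$p = 28322$
$\left(p - 128632\right) + \frac{1}{-269346 + 6488} = \left(28322 - 128632\right) + \frac{1}{-269346 + 6488} = -100310 + \frac{1}{-262858} = -100310 - \frac{1}{262858} = - \frac{26367285981}{262858}$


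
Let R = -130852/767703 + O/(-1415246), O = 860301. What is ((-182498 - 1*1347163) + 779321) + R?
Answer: -815236701720907115/1086488599938 ≈ -7.5034e+5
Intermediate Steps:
R = -845643428195/1086488599938 (R = -130852/767703 + 860301/(-1415246) = -130852*1/767703 + 860301*(-1/1415246) = -130852/767703 - 860301/1415246 = -845643428195/1086488599938 ≈ -0.77833)
((-182498 - 1*1347163) + 779321) + R = ((-182498 - 1*1347163) + 779321) - 845643428195/1086488599938 = ((-182498 - 1347163) + 779321) - 845643428195/1086488599938 = (-1529661 + 779321) - 845643428195/1086488599938 = -750340 - 845643428195/1086488599938 = -815236701720907115/1086488599938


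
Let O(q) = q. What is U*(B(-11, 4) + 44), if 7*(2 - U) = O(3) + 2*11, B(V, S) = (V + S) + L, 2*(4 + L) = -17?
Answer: -77/2 ≈ -38.500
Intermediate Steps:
L = -25/2 (L = -4 + (½)*(-17) = -4 - 17/2 = -25/2 ≈ -12.500)
B(V, S) = -25/2 + S + V (B(V, S) = (V + S) - 25/2 = (S + V) - 25/2 = -25/2 + S + V)
U = -11/7 (U = 2 - (3 + 2*11)/7 = 2 - (3 + 22)/7 = 2 - ⅐*25 = 2 - 25/7 = -11/7 ≈ -1.5714)
U*(B(-11, 4) + 44) = -11*((-25/2 + 4 - 11) + 44)/7 = -11*(-39/2 + 44)/7 = -11/7*49/2 = -77/2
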